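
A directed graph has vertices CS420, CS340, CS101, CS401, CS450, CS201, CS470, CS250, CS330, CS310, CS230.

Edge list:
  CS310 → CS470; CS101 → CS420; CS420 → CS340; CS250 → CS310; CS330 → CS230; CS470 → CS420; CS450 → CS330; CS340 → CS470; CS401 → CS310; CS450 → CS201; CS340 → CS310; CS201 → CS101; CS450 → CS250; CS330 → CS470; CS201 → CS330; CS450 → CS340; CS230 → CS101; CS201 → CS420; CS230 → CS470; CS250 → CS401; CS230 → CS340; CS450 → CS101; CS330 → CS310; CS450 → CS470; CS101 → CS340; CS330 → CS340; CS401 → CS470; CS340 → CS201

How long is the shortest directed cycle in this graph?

For each vertex v, BFS finds the shortest path from v back to v.
The shortest such closed walk is CS201 → CS101 → CS340 → CS201, length 3.

3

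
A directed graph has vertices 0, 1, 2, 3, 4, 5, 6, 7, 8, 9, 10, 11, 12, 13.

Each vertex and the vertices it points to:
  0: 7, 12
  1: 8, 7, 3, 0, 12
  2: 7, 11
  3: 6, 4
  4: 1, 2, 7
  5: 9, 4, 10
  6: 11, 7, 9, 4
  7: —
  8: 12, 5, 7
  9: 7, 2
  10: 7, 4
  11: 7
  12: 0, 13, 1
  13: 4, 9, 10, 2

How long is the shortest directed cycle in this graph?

2

For each vertex v, BFS finds the shortest path from v back to v.
The shortest such closed walk is 1 → 12 → 1, length 2.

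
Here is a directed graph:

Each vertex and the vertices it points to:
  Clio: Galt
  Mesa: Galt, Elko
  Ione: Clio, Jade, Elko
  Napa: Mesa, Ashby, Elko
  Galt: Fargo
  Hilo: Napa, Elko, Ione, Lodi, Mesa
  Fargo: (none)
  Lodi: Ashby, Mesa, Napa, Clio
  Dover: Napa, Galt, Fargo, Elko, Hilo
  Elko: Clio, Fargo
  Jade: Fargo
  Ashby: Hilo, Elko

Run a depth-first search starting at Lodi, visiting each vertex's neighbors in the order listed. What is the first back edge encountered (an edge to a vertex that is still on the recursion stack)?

Napa->Ashby

DFS from Lodi (visiting each vertex's neighbors in the order listed); mark gray on enter, black on exit:
Lodi gray
  Ashby gray
    Hilo gray
      Napa gray
        Mesa gray
          Galt gray
            Fargo gray
            Fargo black
          Galt black
          Elko gray
            Clio gray
              Clio→Galt: Galt black — skip
            Clio black
            Elko→Fargo: Fargo black — skip
          Elko black
        Mesa black
        Napa→Ashby: Ashby is gray → back edge
First back edge: Napa → Ashby.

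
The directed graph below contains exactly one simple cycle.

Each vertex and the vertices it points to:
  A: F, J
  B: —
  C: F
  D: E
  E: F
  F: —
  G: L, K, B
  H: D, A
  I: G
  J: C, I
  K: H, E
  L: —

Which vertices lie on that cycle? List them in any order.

DFS with gray/black marking from G:
G gray
  L gray
  L black
  K gray
    H gray
      D gray
        E gray
          F gray
          F black
        E black
      D black
      A gray
        A→F: F black — skip
        J gray
          C gray
            C→F: F black — skip
          C black
          I gray
            I→G: G is gray → back edge
Back edge closes the cycle G → K → H → A → J → I → G; its vertices are {A, G, H, I, J, K}.

A, G, H, I, J, K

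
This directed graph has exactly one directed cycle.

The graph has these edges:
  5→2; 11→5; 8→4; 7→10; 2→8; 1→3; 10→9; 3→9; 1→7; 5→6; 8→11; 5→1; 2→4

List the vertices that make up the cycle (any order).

2, 5, 8, 11

DFS with gray/black marking from 11:
11 gray
  5 gray
    1 gray
      3 gray
        9 gray
        9 black
      3 black
      7 gray
        10 gray
          10→9: 9 black — skip
        10 black
      7 black
    1 black
    2 gray
      4 gray
      4 black
      8 gray
        8→4: 4 black — skip
        8→11: 11 is gray → back edge
Back edge closes the cycle 11 → 5 → 2 → 8 → 11; its vertices are {2, 5, 8, 11}.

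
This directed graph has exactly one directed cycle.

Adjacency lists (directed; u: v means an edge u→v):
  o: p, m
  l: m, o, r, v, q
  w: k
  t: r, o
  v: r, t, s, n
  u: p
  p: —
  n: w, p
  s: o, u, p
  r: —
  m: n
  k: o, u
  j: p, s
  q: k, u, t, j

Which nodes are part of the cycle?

DFS with gray/black marking from m:
m gray
  n gray
    w gray
      k gray
        o gray
          p gray
          p black
          o→m: m is gray → back edge
Back edge closes the cycle m → n → w → k → o → m; its vertices are {k, m, n, o, w}.

k, m, n, o, w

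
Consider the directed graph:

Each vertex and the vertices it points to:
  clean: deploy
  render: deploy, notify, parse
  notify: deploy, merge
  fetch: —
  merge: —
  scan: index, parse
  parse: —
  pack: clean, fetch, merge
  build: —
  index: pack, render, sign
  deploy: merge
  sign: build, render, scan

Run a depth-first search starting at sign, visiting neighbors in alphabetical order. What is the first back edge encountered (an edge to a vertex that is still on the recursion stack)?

index->sign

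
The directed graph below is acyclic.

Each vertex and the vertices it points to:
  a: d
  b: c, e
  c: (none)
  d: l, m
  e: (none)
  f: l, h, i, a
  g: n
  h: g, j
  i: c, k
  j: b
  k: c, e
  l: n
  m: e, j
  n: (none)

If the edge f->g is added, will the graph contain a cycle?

Adding f→g creates a cycle iff g can already reach f.
Explore from g: no path reaches f. The graph stays acyclic.

No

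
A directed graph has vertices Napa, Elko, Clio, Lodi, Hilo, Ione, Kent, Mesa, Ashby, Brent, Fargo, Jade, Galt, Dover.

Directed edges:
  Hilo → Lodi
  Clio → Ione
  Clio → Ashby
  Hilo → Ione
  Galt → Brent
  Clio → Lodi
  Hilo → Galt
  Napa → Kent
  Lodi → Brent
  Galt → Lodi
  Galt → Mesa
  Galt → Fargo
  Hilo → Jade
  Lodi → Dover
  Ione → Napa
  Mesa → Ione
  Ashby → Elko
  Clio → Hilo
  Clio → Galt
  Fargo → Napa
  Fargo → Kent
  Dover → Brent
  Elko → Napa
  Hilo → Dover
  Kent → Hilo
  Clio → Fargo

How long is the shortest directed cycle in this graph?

4

For each vertex v, BFS finds the shortest path from v back to v.
The shortest such closed walk is Galt → Fargo → Kent → Hilo → Galt, length 4.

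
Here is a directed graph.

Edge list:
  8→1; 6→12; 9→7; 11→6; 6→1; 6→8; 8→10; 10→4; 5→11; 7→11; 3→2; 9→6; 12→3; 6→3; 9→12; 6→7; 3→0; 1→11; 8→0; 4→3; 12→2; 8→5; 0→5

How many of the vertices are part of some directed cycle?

11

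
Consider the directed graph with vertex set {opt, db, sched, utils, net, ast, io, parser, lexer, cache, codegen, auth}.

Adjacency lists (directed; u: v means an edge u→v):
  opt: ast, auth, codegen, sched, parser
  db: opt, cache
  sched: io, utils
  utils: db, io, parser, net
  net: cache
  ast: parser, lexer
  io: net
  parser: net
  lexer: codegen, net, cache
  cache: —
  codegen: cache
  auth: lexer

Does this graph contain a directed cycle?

DFS with white/gray/black marking, starting from codegen:
codegen gray
  cache gray
  cache black
codegen black
opt gray
  ast gray
    parser gray
      net gray
        net→cache: cache black — skip
      net black
    parser black
    lexer gray
      lexer→codegen: codegen black — skip
      lexer→net: net black — skip
      lexer→cache: cache black — skip
    lexer black
  ast black
  auth gray
    auth→lexer: lexer black — skip
  auth black
  opt→codegen: codegen black — skip
  sched gray
    io gray
      io→net: net black — skip
    io black
    utils gray
      db gray
        db→opt: opt is gray → back edge
Back edge found, so a cycle exists: opt → sched → utils → db → opt.

Yes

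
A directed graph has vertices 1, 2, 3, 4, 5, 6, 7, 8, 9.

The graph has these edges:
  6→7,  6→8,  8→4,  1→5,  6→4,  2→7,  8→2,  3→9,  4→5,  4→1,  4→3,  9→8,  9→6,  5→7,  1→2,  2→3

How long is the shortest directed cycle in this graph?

For each vertex v, BFS finds the shortest path from v back to v.
The shortest such closed walk is 6 → 4 → 3 → 9 → 6, length 4.

4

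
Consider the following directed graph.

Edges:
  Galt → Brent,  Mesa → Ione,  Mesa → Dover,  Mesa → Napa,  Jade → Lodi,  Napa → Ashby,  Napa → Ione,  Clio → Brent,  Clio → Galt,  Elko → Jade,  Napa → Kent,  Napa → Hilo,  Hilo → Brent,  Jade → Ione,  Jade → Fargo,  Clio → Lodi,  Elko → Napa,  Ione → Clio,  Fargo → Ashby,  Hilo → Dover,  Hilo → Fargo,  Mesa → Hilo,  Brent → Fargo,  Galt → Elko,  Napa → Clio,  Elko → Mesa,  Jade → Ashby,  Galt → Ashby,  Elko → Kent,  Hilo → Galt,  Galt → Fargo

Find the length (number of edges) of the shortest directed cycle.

4

For each vertex v, BFS finds the shortest path from v back to v.
The shortest such closed walk is Elko → Napa → Hilo → Galt → Elko, length 4.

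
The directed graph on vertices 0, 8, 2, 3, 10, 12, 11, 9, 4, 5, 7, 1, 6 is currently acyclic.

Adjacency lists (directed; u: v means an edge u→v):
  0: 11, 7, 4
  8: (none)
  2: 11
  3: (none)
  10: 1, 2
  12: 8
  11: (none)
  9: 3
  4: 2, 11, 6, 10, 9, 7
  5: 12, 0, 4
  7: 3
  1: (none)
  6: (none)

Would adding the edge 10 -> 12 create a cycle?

No

Adding 10→12 creates a cycle iff 12 can already reach 10.
Explore from 12: no path reaches 10. The graph stays acyclic.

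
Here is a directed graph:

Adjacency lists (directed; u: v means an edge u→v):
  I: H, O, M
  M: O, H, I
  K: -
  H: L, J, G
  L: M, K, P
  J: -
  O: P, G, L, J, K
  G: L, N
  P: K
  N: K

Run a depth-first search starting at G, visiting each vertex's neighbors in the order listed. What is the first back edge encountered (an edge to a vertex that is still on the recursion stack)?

DFS from G (visiting each vertex's neighbors in the order listed); mark gray on enter, black on exit:
G gray
  L gray
    M gray
      O gray
        P gray
          K gray
          K black
        P black
        O→G: G is gray → back edge
First back edge: O → G.

O→G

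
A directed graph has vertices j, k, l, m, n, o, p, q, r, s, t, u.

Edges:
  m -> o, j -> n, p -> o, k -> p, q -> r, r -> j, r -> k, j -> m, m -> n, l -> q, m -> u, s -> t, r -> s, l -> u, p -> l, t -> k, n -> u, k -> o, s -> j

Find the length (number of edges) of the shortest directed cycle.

5

For each vertex v, BFS finds the shortest path from v back to v.
The shortest such closed walk is q → r → k → p → l → q, length 5.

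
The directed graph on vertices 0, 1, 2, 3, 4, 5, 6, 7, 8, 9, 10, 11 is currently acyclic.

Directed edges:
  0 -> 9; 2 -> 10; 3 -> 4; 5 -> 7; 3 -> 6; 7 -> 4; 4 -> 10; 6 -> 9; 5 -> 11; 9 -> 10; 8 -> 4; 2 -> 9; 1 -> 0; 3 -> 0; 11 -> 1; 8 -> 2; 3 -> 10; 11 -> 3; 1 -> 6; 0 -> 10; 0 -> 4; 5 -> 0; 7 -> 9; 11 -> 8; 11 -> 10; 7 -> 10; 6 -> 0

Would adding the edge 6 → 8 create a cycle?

Adding 6→8 creates a cycle iff 8 can already reach 6.
Explore from 8: no path reaches 6. The graph stays acyclic.

No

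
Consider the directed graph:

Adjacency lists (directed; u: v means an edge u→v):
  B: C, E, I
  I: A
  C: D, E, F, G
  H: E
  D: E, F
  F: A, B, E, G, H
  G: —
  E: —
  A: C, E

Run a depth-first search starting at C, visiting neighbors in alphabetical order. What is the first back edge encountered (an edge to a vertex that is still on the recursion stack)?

A→C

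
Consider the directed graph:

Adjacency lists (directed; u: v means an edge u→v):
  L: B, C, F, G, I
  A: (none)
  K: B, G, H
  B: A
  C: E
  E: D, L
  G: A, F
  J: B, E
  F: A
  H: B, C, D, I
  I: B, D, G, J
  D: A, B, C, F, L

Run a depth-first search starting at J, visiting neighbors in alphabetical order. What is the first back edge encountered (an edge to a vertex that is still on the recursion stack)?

DFS from J (visiting neighbors in alphabetical order); mark gray on enter, black on exit:
J gray
  B gray
    A gray
    A black
  B black
  E gray
    D gray
      D→A: A black — skip
      D→B: B black — skip
      C gray
        C→E: E is gray → back edge
First back edge: C → E.

C→E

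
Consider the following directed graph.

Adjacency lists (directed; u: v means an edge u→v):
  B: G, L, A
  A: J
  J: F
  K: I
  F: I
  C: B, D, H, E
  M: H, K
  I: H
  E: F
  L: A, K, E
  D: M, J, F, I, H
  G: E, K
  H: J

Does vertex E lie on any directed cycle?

E lies on a cycle iff there is a path from E back to itself.
Exploring from E, it never reaches itself; equivalently, its strongly connected component is a singleton.

No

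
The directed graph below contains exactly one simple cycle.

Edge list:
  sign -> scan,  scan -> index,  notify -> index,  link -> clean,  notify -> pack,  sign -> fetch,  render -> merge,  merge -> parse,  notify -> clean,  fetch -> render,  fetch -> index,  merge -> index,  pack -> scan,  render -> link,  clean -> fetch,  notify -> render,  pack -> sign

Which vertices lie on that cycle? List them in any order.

DFS with gray/black marking from render:
render gray
  merge gray
    parse gray
    parse black
    index gray
    index black
  merge black
  link gray
    clean gray
      fetch gray
        fetch→index: index black — skip
        fetch→render: render is gray → back edge
Back edge closes the cycle render → link → clean → fetch → render; its vertices are {link, clean, fetch, render}.

link, clean, fetch, render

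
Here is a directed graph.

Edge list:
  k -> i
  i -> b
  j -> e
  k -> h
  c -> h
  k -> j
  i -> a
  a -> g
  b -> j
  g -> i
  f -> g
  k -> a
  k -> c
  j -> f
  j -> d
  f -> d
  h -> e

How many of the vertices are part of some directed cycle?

6

A vertex is on a directed cycle iff it belongs to a strongly connected component of size ≥ 2 (or has a self-loop).
The vertices on cycles are {a, b, f, g, i, j} — 6 in total.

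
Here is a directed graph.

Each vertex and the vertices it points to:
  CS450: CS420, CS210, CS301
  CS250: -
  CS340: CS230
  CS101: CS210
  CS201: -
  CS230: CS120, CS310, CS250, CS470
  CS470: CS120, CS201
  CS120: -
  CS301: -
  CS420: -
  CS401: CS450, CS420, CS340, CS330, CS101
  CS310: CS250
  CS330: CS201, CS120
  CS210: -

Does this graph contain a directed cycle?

No

DFS with white/gray/black marking, starting from CS250:
CS250 gray
CS250 black
CS450 gray
  CS420 gray
  CS420 black
  CS210 gray
  CS210 black
  CS301 gray
  CS301 black
CS450 black
CS340 gray
  CS230 gray
    CS120 gray
    CS120 black
    CS310 gray
      CS310→CS250: CS250 black — skip
    CS310 black
    CS230→CS250: CS250 black — skip
    CS470 gray
      CS470→CS120: CS120 black — skip
      CS201 gray
      CS201 black
    CS470 black
  CS230 black
CS340 black
CS101 gray
  CS101→CS210: CS210 black — skip
CS101 black
CS401 gray
  CS401→CS450: CS450 black — skip
  CS401→CS420: CS420 black — skip
  CS401→CS340: CS340 black — skip
  CS330 gray
    CS330→CS201: CS201 black — skip
    CS330→CS120: CS120 black — skip
  CS330 black
  CS401→CS101: CS101 black — skip
CS401 black
Every edge goes to a white or black vertex — no back edge, so the graph is acyclic.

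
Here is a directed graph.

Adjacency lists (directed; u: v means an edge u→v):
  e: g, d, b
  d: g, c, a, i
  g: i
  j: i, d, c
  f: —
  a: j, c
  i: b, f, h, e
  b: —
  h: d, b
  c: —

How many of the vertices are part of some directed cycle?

A vertex is on a directed cycle iff it belongs to a strongly connected component of size ≥ 2 (or has a self-loop).
The vertices on cycles are {a, d, e, g, h, i, j} — 7 in total.

7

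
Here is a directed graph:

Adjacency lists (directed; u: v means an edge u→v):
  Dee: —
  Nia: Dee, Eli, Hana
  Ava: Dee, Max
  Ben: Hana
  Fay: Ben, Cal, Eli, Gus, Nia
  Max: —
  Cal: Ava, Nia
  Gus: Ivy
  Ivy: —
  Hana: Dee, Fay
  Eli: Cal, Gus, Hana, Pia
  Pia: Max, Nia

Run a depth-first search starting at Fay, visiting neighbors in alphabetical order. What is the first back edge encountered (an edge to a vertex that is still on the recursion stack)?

Hana→Fay

DFS from Fay (visiting neighbors in alphabetical order); mark gray on enter, black on exit:
Fay gray
  Ben gray
    Hana gray
      Dee gray
      Dee black
      Hana→Fay: Fay is gray → back edge
First back edge: Hana → Fay.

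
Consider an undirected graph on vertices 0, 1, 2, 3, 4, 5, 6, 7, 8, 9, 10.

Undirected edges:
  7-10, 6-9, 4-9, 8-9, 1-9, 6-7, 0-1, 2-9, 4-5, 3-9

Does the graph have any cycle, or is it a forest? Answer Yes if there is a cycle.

No

DFS, tracking each vertex's parent; an edge to a visited non-parent vertex closes a cycle.
Start from 3:
visit 3 (parent –)
  visit 9 (parent 3)
    visit 8 (parent 9)
      8–9: parent, skip
    9–3: parent, skip
    visit 1 (parent 9)
      1–9: parent, skip
      visit 0 (parent 1)
        0–1: parent, skip
    visit 4 (parent 9)
      visit 5 (parent 4)
        5–4: parent, skip
      4–9: parent, skip
    visit 2 (parent 9)
      2–9: parent, skip
    visit 6 (parent 9)
      visit 7 (parent 6)
        visit 10 (parent 7)
          10–7: parent, skip
        7–6: parent, skip
      6–9: parent, skip
No non-parent visited neighbor found — the graph is a forest.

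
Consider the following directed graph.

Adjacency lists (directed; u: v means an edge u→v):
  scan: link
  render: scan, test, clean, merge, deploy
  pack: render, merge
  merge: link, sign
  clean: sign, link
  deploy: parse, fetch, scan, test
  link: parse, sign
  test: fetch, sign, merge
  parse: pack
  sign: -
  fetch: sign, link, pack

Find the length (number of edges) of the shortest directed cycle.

For each vertex v, BFS finds the shortest path from v back to v.
The shortest such closed walk is render → test → fetch → pack → render, length 4.

4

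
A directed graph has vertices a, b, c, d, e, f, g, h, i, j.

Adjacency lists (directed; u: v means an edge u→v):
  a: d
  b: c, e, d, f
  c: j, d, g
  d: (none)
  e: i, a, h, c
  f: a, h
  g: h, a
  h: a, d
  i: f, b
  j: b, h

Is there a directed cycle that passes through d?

d lies on a cycle iff there is a path from d back to itself.
Exploring from d, it never reaches itself; equivalently, its strongly connected component is a singleton.

No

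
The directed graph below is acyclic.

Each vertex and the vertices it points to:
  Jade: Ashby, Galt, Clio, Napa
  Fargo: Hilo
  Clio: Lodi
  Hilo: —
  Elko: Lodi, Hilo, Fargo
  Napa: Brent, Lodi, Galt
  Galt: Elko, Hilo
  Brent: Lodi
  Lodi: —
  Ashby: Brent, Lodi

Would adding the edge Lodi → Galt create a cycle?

Yes

Adding Lodi→Galt creates a cycle iff Galt can already reach Lodi.
Path from Galt: Galt → Elko → Lodi.
So Galt → … → Lodi → Galt is a cycle.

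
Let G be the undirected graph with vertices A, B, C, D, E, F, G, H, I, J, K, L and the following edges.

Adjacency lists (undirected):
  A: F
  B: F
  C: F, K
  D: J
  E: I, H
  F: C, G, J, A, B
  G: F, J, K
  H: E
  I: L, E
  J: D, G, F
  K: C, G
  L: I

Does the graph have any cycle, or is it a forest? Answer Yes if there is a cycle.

Yes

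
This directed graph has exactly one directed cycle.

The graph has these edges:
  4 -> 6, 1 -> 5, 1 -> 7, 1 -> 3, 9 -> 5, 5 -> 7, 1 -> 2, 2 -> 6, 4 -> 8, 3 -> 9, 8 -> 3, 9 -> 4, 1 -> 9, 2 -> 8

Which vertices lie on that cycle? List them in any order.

DFS with gray/black marking from 9:
9 gray
  4 gray
    6 gray
    6 black
    8 gray
      3 gray
        3→9: 9 is gray → back edge
Back edge closes the cycle 9 → 4 → 8 → 3 → 9; its vertices are {3, 4, 8, 9}.

3, 4, 8, 9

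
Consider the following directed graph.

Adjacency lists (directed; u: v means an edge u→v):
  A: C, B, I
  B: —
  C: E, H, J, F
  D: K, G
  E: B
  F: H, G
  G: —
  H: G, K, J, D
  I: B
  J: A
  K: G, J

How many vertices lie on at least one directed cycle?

7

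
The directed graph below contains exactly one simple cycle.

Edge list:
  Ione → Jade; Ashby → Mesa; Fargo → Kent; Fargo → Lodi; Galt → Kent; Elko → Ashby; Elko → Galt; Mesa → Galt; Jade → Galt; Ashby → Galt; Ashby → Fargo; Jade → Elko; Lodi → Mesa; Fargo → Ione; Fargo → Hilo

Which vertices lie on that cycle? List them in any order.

DFS with gray/black marking from Fargo:
Fargo gray
  Hilo gray
  Hilo black
  Lodi gray
    Mesa gray
      Galt gray
        Kent gray
        Kent black
      Galt black
    Mesa black
  Lodi black
  Ione gray
    Jade gray
      Elko gray
        Ashby gray
          Ashby→Mesa: Mesa black — skip
          Ashby→Fargo: Fargo is gray → back edge
Back edge closes the cycle Fargo → Ione → Jade → Elko → Ashby → Fargo; its vertices are {Elko, Ione, Jade, Ashby, Fargo}.

Elko, Ione, Jade, Ashby, Fargo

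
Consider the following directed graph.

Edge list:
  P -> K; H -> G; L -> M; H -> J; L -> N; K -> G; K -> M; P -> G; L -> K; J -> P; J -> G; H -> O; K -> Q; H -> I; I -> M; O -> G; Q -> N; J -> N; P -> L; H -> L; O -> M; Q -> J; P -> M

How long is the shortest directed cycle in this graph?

4

For each vertex v, BFS finds the shortest path from v back to v.
The shortest such closed walk is K → Q → J → P → K, length 4.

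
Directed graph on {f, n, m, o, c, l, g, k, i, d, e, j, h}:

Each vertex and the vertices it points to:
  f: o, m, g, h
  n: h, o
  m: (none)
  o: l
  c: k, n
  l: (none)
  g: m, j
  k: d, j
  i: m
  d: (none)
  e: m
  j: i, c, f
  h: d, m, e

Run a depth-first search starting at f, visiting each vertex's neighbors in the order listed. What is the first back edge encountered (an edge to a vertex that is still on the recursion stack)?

DFS from f (visiting each vertex's neighbors in the order listed); mark gray on enter, black on exit:
f gray
  o gray
    l gray
    l black
  o black
  m gray
  m black
  g gray
    g→m: m black — skip
    j gray
      i gray
        i→m: m black — skip
      i black
      c gray
        k gray
          d gray
          d black
          k→j: j is gray → back edge
First back edge: k → j.

k->j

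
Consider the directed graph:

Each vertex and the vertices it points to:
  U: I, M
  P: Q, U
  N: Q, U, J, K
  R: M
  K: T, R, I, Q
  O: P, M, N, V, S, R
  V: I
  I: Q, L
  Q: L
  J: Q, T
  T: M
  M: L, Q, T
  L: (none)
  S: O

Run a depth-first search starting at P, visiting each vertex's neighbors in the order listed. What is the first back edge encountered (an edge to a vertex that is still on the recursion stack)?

DFS from P (visiting each vertex's neighbors in the order listed); mark gray on enter, black on exit:
P gray
  Q gray
    L gray
    L black
  Q black
  U gray
    I gray
      I→Q: Q black — skip
      I→L: L black — skip
    I black
    M gray
      M→L: L black — skip
      M→Q: Q black — skip
      T gray
        T→M: M is gray → back edge
First back edge: T → M.

T→M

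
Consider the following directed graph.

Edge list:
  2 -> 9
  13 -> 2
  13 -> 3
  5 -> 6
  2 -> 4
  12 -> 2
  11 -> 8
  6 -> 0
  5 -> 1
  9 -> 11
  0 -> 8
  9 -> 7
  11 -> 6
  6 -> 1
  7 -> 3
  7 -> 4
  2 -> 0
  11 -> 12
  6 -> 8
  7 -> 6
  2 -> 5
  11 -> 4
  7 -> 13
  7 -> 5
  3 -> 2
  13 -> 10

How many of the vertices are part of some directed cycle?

7

A vertex is on a directed cycle iff it belongs to a strongly connected component of size ≥ 2 (or has a self-loop).
The vertices on cycles are {2, 3, 7, 9, 11, 12, 13} — 7 in total.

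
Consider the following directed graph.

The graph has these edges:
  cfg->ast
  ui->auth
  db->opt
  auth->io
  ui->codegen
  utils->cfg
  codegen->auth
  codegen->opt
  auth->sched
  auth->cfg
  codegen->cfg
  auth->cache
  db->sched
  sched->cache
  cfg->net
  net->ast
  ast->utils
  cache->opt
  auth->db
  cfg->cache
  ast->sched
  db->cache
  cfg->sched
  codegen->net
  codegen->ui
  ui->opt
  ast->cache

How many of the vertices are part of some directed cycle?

A vertex is on a directed cycle iff it belongs to a strongly connected component of size ≥ 2 (or has a self-loop).
The vertices on cycles are {ui, ast, cfg, net, utils, codegen} — 6 in total.

6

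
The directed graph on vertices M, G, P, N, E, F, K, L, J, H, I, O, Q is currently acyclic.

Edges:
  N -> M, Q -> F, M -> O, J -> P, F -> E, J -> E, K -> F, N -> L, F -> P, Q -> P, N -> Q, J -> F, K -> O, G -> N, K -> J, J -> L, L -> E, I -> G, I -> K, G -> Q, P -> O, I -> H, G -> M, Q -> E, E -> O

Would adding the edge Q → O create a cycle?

No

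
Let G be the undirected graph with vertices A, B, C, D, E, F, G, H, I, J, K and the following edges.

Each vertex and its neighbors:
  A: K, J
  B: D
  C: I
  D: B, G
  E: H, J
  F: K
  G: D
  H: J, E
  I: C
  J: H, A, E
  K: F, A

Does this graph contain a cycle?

Yes

DFS, tracking each vertex's parent; an edge to a visited non-parent vertex closes a cycle.
Start from J:
visit J (parent –)
  visit H (parent J)
    H–J: parent, skip
    visit E (parent H)
      E–H: parent, skip
      E–J: J visited and ≠ parent → cycle
Cycle: J – H – E – J.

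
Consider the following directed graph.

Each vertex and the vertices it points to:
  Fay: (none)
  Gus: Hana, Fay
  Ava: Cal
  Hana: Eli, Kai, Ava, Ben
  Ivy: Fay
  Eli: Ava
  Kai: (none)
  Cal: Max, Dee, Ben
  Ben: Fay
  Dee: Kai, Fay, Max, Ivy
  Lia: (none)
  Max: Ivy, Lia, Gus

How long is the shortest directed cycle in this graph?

For each vertex v, BFS finds the shortest path from v back to v.
The shortest such closed walk is Hana → Ava → Cal → Max → Gus → Hana, length 5.

5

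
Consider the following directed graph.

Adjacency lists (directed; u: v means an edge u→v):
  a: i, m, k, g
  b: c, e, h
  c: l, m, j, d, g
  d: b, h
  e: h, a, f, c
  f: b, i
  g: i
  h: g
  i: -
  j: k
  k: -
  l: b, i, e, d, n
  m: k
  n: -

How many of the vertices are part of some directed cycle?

A vertex is on a directed cycle iff it belongs to a strongly connected component of size ≥ 2 (or has a self-loop).
The vertices on cycles are {b, c, d, e, f, l} — 6 in total.

6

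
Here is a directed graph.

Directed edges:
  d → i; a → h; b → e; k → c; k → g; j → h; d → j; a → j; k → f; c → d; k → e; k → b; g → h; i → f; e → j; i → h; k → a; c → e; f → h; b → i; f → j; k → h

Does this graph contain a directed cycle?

DFS with white/gray/black marking, starting from h:
h gray
h black
a gray
  j gray
    j→h: h black — skip
  j black
  a→h: h black — skip
a black
b gray
  e gray
    e→j: j black — skip
  e black
  i gray
    f gray
      f→h: h black — skip
      f→j: j black — skip
    f black
    i→h: h black — skip
  i black
b black
c gray
  c→e: e black — skip
  d gray
    d→i: i black — skip
    d→j: j black — skip
  d black
c black
g gray
  g→h: h black — skip
g black
k gray
  k→c: c black — skip
  k→e: e black — skip
  k→h: h black — skip
  k→f: f black — skip
  k→b: b black — skip
  k→g: g black — skip
  k→a: a black — skip
k black
Every edge goes to a white or black vertex — no back edge, so the graph is acyclic.

No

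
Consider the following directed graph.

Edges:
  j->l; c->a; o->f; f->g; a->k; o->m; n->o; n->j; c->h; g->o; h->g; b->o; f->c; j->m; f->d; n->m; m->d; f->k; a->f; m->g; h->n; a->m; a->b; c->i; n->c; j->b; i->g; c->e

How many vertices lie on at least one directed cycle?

11

A vertex is on a directed cycle iff it belongs to a strongly connected component of size ≥ 2 (or has a self-loop).
The vertices on cycles are {a, b, c, f, g, h, i, j, m, n, o} — 11 in total.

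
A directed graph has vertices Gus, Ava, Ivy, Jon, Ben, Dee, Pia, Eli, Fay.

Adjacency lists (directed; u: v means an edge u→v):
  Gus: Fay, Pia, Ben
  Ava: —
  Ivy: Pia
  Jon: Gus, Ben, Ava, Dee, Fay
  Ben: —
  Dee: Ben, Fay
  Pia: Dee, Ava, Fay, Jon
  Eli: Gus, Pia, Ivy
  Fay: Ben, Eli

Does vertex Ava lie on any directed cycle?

No

Ava lies on a cycle iff there is a path from Ava back to itself.
Exploring from Ava, it never reaches itself; equivalently, its strongly connected component is a singleton.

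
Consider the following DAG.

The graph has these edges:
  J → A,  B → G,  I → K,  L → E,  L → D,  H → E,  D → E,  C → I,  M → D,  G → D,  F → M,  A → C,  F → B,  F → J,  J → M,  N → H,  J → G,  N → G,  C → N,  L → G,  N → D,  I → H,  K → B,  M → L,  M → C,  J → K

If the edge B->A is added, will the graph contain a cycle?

Yes

Adding B→A creates a cycle iff A can already reach B.
Path from A: A → C → I → K → B.
So A → … → B → A is a cycle.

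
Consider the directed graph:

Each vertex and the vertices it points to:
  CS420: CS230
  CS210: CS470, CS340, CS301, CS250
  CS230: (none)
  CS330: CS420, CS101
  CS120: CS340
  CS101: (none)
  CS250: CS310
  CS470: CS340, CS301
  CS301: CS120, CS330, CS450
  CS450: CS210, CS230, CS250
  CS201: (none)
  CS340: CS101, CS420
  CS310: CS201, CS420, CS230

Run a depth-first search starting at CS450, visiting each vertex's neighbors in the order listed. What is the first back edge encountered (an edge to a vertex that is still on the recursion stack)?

CS301->CS450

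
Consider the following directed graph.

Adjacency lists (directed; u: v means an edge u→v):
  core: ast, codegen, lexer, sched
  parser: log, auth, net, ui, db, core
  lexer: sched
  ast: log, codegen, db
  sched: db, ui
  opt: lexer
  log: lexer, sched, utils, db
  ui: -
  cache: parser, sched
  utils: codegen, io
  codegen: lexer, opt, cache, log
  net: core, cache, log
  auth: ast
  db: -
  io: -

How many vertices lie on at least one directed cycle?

A vertex is on a directed cycle iff it belongs to a strongly connected component of size ≥ 2 (or has a self-loop).
The vertices on cycles are {ast, log, net, auth, core, cache, utils, parser, codegen} — 9 in total.

9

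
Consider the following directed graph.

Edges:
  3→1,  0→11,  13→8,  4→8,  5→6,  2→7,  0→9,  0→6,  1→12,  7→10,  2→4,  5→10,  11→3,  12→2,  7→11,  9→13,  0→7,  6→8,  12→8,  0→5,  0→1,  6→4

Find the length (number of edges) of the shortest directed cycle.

6

For each vertex v, BFS finds the shortest path from v back to v.
The shortest such closed walk is 7 → 11 → 3 → 1 → 12 → 2 → 7, length 6.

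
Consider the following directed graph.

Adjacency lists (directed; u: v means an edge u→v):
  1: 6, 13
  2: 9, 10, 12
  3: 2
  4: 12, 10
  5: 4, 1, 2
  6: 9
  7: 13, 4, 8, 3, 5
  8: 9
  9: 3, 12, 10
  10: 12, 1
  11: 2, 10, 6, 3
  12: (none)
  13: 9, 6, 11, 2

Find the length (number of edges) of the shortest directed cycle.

3

For each vertex v, BFS finds the shortest path from v back to v.
The shortest such closed walk is 3 → 2 → 9 → 3, length 3.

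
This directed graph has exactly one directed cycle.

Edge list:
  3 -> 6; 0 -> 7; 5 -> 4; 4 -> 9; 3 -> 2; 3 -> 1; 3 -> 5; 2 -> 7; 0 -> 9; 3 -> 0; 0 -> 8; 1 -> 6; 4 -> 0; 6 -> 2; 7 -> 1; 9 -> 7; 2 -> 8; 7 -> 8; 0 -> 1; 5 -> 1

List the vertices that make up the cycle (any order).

1, 2, 6, 7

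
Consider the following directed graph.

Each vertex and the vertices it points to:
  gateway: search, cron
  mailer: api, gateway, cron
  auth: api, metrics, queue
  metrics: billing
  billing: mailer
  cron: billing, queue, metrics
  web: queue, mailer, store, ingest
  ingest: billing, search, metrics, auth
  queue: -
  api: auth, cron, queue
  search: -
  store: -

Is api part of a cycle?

Yes

api is on a cycle iff api can reach itself via ≥1 edge.
api → auth → api — yes.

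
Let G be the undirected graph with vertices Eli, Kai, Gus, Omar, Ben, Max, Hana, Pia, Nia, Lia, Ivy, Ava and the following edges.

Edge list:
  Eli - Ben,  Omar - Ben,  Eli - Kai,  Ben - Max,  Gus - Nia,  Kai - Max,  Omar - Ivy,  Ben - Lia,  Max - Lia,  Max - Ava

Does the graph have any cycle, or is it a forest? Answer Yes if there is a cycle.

Yes

DFS, tracking each vertex's parent; an edge to a visited non-parent vertex closes a cycle.
Start from Nia:
visit Nia (parent –)
  visit Gus (parent Nia)
    Gus–Nia: parent, skip
visit Eli (parent –)
  visit Ben (parent Eli)
    visit Max (parent Ben)
      visit Lia (parent Max)
        Lia–Ben: Ben visited and ≠ parent → cycle
Cycle: Ben – Max – Lia – Ben.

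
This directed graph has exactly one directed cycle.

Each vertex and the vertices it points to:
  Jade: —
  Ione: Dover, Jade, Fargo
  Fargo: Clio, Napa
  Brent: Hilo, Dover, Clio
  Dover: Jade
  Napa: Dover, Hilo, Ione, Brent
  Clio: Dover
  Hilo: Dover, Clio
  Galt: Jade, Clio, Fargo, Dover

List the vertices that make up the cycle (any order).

DFS with gray/black marking from Fargo:
Fargo gray
  Clio gray
    Dover gray
      Jade gray
      Jade black
    Dover black
  Clio black
  Napa gray
    Napa→Dover: Dover black — skip
    Hilo gray
      Hilo→Dover: Dover black — skip
      Hilo→Clio: Clio black — skip
    Hilo black
    Ione gray
      Ione→Dover: Dover black — skip
      Ione→Jade: Jade black — skip
      Ione→Fargo: Fargo is gray → back edge
Back edge closes the cycle Fargo → Napa → Ione → Fargo; its vertices are {Ione, Napa, Fargo}.

Ione, Napa, Fargo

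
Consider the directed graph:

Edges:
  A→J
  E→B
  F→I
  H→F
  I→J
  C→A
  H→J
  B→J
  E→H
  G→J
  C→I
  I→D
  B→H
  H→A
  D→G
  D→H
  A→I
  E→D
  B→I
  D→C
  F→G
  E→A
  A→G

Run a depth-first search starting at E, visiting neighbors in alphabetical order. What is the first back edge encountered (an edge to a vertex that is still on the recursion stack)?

C->A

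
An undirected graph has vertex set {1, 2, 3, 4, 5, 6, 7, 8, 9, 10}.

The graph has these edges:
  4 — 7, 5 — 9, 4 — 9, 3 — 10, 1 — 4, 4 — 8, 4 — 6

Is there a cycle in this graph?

No

DFS, tracking each vertex's parent; an edge to a visited non-parent vertex closes a cycle.
Start from 2:
visit 2 (parent –)
visit 1 (parent –)
  visit 4 (parent 1)
    visit 6 (parent 4)
      6–4: parent, skip
    visit 9 (parent 4)
      9–4: parent, skip
      visit 5 (parent 9)
        5–9: parent, skip
    visit 8 (parent 4)
      8–4: parent, skip
    4–1: parent, skip
    visit 7 (parent 4)
      7–4: parent, skip
visit 3 (parent –)
  visit 10 (parent 3)
    10–3: parent, skip
No non-parent visited neighbor found — the graph is a forest.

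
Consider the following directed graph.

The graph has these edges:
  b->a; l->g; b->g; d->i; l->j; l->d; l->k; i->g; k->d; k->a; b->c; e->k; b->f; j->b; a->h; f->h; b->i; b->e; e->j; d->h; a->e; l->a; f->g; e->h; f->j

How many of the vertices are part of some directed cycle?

A vertex is on a directed cycle iff it belongs to a strongly connected component of size ≥ 2 (or has a self-loop).
The vertices on cycles are {a, b, e, f, j, k} — 6 in total.

6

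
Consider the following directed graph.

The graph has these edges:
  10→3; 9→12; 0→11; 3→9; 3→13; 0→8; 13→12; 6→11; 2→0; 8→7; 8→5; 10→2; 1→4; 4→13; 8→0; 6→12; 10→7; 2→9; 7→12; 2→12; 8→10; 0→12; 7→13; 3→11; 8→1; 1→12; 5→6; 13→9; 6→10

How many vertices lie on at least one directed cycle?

A vertex is on a directed cycle iff it belongs to a strongly connected component of size ≥ 2 (or has a self-loop).
The vertices on cycles are {0, 2, 5, 6, 8, 10} — 6 in total.

6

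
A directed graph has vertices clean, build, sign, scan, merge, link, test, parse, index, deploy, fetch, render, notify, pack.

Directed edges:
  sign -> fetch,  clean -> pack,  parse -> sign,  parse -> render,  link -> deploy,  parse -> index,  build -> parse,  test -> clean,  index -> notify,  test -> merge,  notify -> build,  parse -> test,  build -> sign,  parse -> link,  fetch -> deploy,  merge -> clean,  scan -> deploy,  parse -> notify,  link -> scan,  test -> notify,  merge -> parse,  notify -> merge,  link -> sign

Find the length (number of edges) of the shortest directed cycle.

3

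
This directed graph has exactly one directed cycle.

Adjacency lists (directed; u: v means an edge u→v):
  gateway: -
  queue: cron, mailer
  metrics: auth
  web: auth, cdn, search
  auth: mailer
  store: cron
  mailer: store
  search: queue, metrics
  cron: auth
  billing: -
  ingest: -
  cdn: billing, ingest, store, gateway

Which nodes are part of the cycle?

auth, cron, store, mailer

DFS with gray/black marking from auth:
auth gray
  mailer gray
    store gray
      cron gray
        cron→auth: auth is gray → back edge
Back edge closes the cycle auth → mailer → store → cron → auth; its vertices are {auth, cron, store, mailer}.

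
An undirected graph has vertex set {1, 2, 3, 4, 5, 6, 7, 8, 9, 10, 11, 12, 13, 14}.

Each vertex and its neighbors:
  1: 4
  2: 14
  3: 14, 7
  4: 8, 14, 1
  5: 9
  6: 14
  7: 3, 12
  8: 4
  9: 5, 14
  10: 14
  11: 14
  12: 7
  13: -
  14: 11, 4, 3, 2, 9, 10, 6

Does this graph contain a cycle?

No

DFS, tracking each vertex's parent; an edge to a visited non-parent vertex closes a cycle.
Start from 7:
visit 7 (parent –)
  visit 3 (parent 7)
    visit 14 (parent 3)
      visit 11 (parent 14)
        11–14: parent, skip
      visit 4 (parent 14)
        visit 8 (parent 4)
          8–4: parent, skip
        4–14: parent, skip
        visit 1 (parent 4)
          1–4: parent, skip
      14–3: parent, skip
      visit 2 (parent 14)
        2–14: parent, skip
      visit 9 (parent 14)
        visit 5 (parent 9)
          5–9: parent, skip
        9–14: parent, skip
      visit 10 (parent 14)
        10–14: parent, skip
      visit 6 (parent 14)
        6–14: parent, skip
    3–7: parent, skip
  visit 12 (parent 7)
    12–7: parent, skip
visit 13 (parent –)
No non-parent visited neighbor found — the graph is a forest.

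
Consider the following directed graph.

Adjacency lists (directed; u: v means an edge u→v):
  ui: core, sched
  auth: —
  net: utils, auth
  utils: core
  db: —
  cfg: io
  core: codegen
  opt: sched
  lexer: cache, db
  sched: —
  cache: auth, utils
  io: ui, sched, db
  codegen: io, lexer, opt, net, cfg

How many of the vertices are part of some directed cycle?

9

A vertex is on a directed cycle iff it belongs to a strongly connected component of size ≥ 2 (or has a self-loop).
The vertices on cycles are {io, ui, cfg, net, core, cache, lexer, utils, codegen} — 9 in total.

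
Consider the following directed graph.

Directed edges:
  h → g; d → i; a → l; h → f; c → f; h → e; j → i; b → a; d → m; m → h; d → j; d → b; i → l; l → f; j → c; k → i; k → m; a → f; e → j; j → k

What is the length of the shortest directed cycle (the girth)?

5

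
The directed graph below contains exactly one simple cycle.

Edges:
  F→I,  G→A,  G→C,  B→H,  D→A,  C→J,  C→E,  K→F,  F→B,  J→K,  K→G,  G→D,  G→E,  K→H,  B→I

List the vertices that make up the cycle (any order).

DFS with gray/black marking from K:
K gray
  G gray
    C gray
      E gray
      E black
      J gray
        J→K: K is gray → back edge
Back edge closes the cycle K → G → C → J → K; its vertices are {C, G, J, K}.

C, G, J, K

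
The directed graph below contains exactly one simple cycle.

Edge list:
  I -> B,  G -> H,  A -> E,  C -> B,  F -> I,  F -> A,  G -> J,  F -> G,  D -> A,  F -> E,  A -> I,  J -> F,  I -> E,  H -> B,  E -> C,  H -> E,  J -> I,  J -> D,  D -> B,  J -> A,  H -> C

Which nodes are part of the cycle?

DFS with gray/black marking from J:
J gray
  I gray
    E gray
      C gray
        B gray
        B black
      C black
    E black
    I→B: B black — skip
  I black
  F gray
    A gray
      A→I: I black — skip
      A→E: E black — skip
    A black
    F→I: I black — skip
    G gray
      G→J: J is gray → back edge
Back edge closes the cycle J → F → G → J; its vertices are {F, G, J}.

F, G, J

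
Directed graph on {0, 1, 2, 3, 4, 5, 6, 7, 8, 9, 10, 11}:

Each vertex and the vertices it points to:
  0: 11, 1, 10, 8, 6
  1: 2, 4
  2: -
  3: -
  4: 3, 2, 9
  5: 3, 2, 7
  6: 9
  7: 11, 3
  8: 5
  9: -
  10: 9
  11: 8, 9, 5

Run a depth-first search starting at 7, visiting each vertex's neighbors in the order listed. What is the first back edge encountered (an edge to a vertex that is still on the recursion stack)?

5->7

DFS from 7 (visiting each vertex's neighbors in the order listed); mark gray on enter, black on exit:
7 gray
  11 gray
    8 gray
      5 gray
        3 gray
        3 black
        2 gray
        2 black
        5→7: 7 is gray → back edge
First back edge: 5 → 7.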